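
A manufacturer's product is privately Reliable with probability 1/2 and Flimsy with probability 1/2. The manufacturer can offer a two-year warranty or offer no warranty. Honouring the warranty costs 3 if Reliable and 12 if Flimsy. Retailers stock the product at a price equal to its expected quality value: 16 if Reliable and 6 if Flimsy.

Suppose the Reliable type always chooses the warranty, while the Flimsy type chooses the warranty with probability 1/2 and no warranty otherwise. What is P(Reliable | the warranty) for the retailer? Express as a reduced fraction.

P(the warranty) = (1/2)·1 + (1/2)·(1/2) = 3/4.
By Bayes' rule, P(Reliable | the warranty) = (1/2) / (3/4) = 2/3.

2/3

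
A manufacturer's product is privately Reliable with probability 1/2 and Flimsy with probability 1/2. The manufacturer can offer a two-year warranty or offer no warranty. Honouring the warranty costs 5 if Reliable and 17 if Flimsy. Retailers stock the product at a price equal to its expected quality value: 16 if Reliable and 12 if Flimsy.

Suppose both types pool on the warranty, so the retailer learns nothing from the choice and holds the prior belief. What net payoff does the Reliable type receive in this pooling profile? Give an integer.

Pooled price = 1/2·16 + 1/2·12 = 14.
Reliable pays cost 5 for the warranty, so net payoff = 14 − 5 = 9.

9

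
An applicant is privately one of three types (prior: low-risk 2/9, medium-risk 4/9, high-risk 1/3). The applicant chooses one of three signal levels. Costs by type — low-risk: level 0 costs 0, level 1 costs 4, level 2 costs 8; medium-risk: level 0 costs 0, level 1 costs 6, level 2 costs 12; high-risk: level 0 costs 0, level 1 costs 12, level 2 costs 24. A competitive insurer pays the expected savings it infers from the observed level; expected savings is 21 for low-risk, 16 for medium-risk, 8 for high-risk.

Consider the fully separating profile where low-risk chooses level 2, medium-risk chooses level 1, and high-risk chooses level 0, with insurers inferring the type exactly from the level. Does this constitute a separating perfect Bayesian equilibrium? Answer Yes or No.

Yes

Separating rebates: level 2 → 21, level 1 → 16, level 0 → 8.
low-risk (assigned level 2): level 0: 8 − 0 = 8; level 1: 16 − 4 = 12; level 2: 21 − 8 = 13. low-risk stays.
medium-risk (assigned level 1): level 0: 8 − 0 = 8; level 1: 16 − 6 = 10; level 2: 21 − 12 = 9. medium-risk stays.
high-risk (assigned level 0): level 0: 8 − 0 = 8; level 1: 16 − 12 = 4; level 2: 21 − 24 = -3. high-risk stays.
Every type prefers its assigned level; separation holds.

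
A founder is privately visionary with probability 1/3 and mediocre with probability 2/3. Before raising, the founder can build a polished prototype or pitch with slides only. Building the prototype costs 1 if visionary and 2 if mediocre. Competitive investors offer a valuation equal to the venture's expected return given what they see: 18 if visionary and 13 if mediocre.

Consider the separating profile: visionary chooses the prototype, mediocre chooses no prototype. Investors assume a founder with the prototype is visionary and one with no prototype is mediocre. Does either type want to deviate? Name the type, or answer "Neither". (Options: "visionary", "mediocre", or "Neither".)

The prototype pays 18; no prototype pays 13.
visionary: assigned the prototype, nets 18 − 1 = 17; deviating to no prototype nets 13.
mediocre: assigned no prototype, nets 13; deviating to the prototype nets 18 − 2 = 16.
The mediocre type gains 3 by deviating.

mediocre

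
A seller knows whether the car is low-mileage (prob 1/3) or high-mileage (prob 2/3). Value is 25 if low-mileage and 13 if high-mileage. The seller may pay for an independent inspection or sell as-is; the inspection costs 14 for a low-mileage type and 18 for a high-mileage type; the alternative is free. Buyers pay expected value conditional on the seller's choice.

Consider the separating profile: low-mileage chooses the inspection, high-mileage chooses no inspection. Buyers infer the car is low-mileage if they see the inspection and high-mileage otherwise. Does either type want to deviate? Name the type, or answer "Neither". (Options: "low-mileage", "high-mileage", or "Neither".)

low-mileage

The inspection pays 25; no inspection pays 13.
low-mileage: assigned the inspection, nets 25 − 14 = 11; deviating to no inspection nets 13.
high-mileage: assigned no inspection, nets 13; deviating to the inspection nets 25 − 18 = 7.
The low-mileage type gains 2 by deviating.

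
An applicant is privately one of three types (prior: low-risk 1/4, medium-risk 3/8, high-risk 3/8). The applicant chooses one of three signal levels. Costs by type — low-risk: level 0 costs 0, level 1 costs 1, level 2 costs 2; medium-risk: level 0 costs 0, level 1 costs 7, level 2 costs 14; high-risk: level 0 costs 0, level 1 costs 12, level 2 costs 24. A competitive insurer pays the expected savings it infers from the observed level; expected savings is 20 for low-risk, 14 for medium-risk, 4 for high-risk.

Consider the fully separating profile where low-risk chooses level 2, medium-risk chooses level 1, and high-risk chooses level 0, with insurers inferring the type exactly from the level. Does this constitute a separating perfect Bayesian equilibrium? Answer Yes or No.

Separating rebates: level 2 → 20, level 1 → 14, level 0 → 4.
low-risk (assigned level 2): level 0: 4 − 0 = 4; level 1: 14 − 1 = 13; level 2: 20 − 2 = 18. low-risk stays.
medium-risk (assigned level 1): level 0: 4 − 0 = 4; level 1: 14 − 7 = 7; level 2: 20 − 14 = 6. medium-risk stays.
high-risk (assigned level 0): level 0: 4 − 0 = 4; level 1: 14 − 12 = 2; level 2: 20 − 24 = -4. high-risk stays.
Every type prefers its assigned level; separation holds.

Yes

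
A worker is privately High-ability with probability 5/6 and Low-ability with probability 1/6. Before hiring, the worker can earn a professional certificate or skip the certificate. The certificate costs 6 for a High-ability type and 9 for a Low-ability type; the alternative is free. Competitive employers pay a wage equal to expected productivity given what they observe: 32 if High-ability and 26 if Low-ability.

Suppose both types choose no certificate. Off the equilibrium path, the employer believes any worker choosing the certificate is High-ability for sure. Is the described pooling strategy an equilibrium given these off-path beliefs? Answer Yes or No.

On path, the employer holds the prior and pays 5/6·32 + 1/6·26 = 31. Off path (the certificate), believing High-ability, it pays 32.
High-ability: no certificate nets 31; the certificate nets 32 − 6 = 26. High-ability stays.
Low-ability: no certificate nets 31; the certificate nets 32 − 9 = 23. Low-ability stays.
No type deviates, so pooling is sustained.

Yes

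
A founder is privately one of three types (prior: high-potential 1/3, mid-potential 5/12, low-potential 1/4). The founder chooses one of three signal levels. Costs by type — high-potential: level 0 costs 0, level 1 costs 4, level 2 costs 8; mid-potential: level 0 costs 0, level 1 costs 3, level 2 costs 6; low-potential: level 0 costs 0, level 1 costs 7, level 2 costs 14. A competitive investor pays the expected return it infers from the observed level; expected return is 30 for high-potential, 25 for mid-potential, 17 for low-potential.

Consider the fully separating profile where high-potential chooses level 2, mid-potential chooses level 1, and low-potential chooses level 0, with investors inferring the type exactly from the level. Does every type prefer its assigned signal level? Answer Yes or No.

Separating valuations: level 2 → 30, level 1 → 25, level 0 → 17.
high-potential (assigned level 2): level 0: 17 − 0 = 17; level 1: 25 − 4 = 21; level 2: 30 − 8 = 22. high-potential stays.
mid-potential (assigned level 1): level 0: 17 − 0 = 17; level 1: 25 − 3 = 22; level 2: 30 − 6 = 24. mid-potential prefers level 2.
low-potential (assigned level 0): level 0: 17 − 0 = 17; level 1: 25 − 7 = 18; level 2: 30 − 14 = 16. low-potential prefers level 1.
At least one type deviates; the separating profile fails.

No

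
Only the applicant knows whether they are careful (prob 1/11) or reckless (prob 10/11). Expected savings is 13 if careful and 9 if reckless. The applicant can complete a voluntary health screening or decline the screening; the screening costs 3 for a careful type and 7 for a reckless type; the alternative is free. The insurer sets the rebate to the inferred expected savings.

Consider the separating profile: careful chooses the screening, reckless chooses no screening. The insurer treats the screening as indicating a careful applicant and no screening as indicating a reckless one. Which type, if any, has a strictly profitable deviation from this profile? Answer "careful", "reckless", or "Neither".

The screening pays 13; no screening pays 9.
careful: assigned the screening, nets 13 − 3 = 10; deviating to no screening nets 9.
reckless: assigned no screening, nets 9; deviating to the screening nets 13 − 7 = 6.
Both types strictly prefer their assigned action; no profitable deviation.

Neither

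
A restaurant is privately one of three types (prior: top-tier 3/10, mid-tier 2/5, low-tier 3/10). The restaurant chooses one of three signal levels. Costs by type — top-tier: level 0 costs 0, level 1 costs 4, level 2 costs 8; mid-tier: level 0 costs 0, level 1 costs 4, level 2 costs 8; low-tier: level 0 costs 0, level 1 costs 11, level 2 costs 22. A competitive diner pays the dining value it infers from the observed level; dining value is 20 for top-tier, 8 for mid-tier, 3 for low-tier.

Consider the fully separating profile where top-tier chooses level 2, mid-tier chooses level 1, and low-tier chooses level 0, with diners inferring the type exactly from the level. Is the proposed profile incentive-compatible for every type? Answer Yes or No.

Separating price premiums: level 2 → 20, level 1 → 8, level 0 → 3.
top-tier (assigned level 2): level 0: 3 − 0 = 3; level 1: 8 − 4 = 4; level 2: 20 − 8 = 12. top-tier stays.
mid-tier (assigned level 1): level 0: 3 − 0 = 3; level 1: 8 − 4 = 4; level 2: 20 − 8 = 12. mid-tier prefers level 2.
low-tier (assigned level 0): level 0: 3 − 0 = 3; level 1: 8 − 11 = -3; level 2: 20 − 22 = -2. low-tier stays.
At least one type deviates; the separating profile fails.

No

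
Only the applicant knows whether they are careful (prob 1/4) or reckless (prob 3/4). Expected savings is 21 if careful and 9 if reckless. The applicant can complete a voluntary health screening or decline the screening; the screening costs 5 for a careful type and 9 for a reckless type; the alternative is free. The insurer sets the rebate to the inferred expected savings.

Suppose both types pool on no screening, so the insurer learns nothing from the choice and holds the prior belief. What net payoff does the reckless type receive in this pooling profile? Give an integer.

Pooled rebate = 1/4·21 + 3/4·9 = 12.
reckless pays no cost for no screening, so net payoff = 12.

12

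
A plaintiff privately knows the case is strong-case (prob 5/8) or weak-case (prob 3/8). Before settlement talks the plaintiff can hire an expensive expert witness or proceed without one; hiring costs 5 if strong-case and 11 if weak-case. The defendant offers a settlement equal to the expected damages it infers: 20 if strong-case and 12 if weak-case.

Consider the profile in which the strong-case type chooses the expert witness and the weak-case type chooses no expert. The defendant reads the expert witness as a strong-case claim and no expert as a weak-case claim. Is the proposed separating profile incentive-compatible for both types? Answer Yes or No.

Yes

Under these beliefs, the expert witness earns settlement 20 and no expert earns settlement 12.
strong-case: the expert witness nets 20 − 5 = 15; no expert nets 12. strong-case prefers the expert witness.
weak-case: the expert witness nets 20 − 11 = 9; no expert nets 12. weak-case prefers no expert.
Neither type deviates, so the separating profile is an equilibrium.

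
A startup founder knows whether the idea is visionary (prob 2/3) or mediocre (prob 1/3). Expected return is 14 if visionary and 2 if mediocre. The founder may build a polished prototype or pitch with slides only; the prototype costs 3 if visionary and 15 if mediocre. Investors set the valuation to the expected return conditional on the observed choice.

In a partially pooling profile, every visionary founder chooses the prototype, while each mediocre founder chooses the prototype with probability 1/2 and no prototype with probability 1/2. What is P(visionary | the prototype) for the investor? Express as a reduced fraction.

4/5

P(the prototype) = (2/3)·1 + (1/3)·(1/2) = 5/6.
By Bayes' rule, P(visionary | the prototype) = (2/3) / (5/6) = 4/5.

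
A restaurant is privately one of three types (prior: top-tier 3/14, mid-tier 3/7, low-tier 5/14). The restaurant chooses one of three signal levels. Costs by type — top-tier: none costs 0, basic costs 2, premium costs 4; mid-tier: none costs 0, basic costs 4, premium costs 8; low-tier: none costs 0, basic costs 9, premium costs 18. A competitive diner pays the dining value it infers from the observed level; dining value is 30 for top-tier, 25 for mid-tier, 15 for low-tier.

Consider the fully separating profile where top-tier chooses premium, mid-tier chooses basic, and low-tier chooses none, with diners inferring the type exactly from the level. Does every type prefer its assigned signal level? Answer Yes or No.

Separating price premiums: premium → 30, basic → 25, none → 15.
top-tier (assigned premium): none: 15 − 0 = 15; basic: 25 − 2 = 23; premium: 30 − 4 = 26. top-tier stays.
mid-tier (assigned basic): none: 15 − 0 = 15; basic: 25 − 4 = 21; premium: 30 − 8 = 22. mid-tier prefers premium.
low-tier (assigned none): none: 15 − 0 = 15; basic: 25 − 9 = 16; premium: 30 − 18 = 12. low-tier prefers basic.
At least one type deviates; the separating profile fails.

No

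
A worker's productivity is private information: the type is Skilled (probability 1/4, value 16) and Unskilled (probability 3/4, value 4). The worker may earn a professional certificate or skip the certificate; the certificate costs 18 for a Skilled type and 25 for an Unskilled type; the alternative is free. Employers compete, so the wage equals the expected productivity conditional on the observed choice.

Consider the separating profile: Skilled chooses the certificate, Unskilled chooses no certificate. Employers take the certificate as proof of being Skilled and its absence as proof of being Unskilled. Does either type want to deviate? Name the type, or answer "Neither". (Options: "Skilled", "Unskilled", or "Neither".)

The certificate pays 16; no certificate pays 4.
Skilled: assigned the certificate, nets 16 − 18 = -2; deviating to no certificate nets 4.
Unskilled: assigned no certificate, nets 4; deviating to the certificate nets 16 − 25 = -9.
The Skilled type gains 6 by deviating.

Skilled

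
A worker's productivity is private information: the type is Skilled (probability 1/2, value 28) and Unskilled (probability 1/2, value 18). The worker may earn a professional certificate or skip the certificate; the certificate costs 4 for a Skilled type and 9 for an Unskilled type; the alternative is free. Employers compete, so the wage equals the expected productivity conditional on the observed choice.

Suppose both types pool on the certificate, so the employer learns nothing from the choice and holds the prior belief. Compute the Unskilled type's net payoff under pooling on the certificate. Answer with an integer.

14

Pooled wage = 1/2·28 + 1/2·18 = 23.
Unskilled pays cost 9 for the certificate, so net payoff = 23 − 9 = 14.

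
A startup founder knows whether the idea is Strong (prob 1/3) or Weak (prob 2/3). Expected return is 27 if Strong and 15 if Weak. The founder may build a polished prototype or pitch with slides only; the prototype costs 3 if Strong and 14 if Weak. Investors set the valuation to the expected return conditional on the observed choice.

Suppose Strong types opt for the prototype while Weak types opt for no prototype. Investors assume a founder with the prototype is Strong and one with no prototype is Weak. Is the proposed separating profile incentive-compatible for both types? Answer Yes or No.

Yes

Under these beliefs, the prototype earns valuation 27 and no prototype earns valuation 15.
Strong: the prototype nets 27 − 3 = 24; no prototype nets 15. Strong prefers the prototype.
Weak: the prototype nets 27 − 14 = 13; no prototype nets 15. Weak prefers no prototype.
Neither type deviates, so the separating profile is an equilibrium.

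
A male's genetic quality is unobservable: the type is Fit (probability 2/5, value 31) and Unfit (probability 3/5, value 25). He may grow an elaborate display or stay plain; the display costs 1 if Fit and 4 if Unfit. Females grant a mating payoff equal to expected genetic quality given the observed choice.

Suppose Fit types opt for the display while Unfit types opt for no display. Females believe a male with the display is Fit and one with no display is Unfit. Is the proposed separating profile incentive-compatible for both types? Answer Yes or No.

Under these beliefs, the display earns mating payoff 31 and no display earns mating payoff 25.
Fit: the display nets 31 − 1 = 30; no display nets 25. Fit prefers the display.
Unfit: the display nets 31 − 4 = 27; no display nets 25. Unfit would deviate to the display.
Unfit has a profitable deviation, so the profile is not an equilibrium.

No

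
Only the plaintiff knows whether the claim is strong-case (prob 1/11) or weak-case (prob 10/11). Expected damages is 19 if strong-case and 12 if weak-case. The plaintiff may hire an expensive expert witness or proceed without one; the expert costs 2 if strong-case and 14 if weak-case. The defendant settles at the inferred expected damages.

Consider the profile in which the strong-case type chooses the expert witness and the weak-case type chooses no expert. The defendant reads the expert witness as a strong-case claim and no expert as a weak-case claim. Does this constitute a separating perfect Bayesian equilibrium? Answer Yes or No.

Under these beliefs, the expert witness earns settlement 19 and no expert earns settlement 12.
strong-case: the expert witness nets 19 − 2 = 17; no expert nets 12. strong-case prefers the expert witness.
weak-case: the expert witness nets 19 − 14 = 5; no expert nets 12. weak-case prefers no expert.
Neither type deviates, so the separating profile is an equilibrium.

Yes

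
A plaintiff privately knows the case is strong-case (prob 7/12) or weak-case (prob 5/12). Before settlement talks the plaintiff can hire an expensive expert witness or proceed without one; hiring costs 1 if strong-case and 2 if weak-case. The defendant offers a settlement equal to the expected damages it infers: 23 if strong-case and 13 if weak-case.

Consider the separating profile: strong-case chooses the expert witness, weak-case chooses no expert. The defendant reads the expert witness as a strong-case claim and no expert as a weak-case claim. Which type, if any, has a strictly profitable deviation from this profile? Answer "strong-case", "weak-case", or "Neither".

weak-case

The expert witness pays 23; no expert pays 13.
strong-case: assigned the expert witness, nets 23 − 1 = 22; deviating to no expert nets 13.
weak-case: assigned no expert, nets 13; deviating to the expert witness nets 23 − 2 = 21.
The weak-case type gains 8 by deviating.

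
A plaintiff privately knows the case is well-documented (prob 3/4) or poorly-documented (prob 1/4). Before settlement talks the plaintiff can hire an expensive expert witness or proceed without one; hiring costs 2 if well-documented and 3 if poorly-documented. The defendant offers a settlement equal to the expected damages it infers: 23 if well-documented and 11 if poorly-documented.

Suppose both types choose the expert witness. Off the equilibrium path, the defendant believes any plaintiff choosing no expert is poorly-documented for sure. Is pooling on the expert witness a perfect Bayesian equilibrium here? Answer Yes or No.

Yes

On path, the defendant holds the prior and pays 3/4·23 + 1/4·11 = 20. Off path (no expert), believing poorly-documented, it pays 11.
well-documented: the expert witness nets 20 − 2 = 18; no expert nets 11. well-documented stays.
poorly-documented: the expert witness nets 20 − 3 = 17; no expert nets 11. poorly-documented stays.
No type deviates, so pooling is sustained.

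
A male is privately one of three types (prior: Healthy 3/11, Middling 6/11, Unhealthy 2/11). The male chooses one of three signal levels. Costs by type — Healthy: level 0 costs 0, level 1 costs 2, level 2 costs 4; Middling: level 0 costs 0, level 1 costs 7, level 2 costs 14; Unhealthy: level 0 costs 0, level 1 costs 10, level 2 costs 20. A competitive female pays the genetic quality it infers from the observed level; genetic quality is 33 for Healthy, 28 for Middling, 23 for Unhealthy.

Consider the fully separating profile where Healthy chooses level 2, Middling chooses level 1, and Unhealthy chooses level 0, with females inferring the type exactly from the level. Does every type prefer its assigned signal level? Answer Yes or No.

No

Separating mating payoffs: level 2 → 33, level 1 → 28, level 0 → 23.
Healthy (assigned level 2): level 0: 23 − 0 = 23; level 1: 28 − 2 = 26; level 2: 33 − 4 = 29. Healthy stays.
Middling (assigned level 1): level 0: 23 − 0 = 23; level 1: 28 − 7 = 21; level 2: 33 − 14 = 19. Middling prefers level 0.
Unhealthy (assigned level 0): level 0: 23 − 0 = 23; level 1: 28 − 10 = 18; level 2: 33 − 20 = 13. Unhealthy stays.
At least one type deviates; the separating profile fails.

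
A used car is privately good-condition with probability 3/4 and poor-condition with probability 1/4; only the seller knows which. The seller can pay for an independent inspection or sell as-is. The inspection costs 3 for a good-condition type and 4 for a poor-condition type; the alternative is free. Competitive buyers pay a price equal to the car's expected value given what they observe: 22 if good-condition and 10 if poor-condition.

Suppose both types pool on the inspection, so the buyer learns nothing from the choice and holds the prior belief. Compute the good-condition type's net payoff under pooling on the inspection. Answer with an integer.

16

Pooled price = 3/4·22 + 1/4·10 = 19.
good-condition pays cost 3 for the inspection, so net payoff = 19 − 3 = 16.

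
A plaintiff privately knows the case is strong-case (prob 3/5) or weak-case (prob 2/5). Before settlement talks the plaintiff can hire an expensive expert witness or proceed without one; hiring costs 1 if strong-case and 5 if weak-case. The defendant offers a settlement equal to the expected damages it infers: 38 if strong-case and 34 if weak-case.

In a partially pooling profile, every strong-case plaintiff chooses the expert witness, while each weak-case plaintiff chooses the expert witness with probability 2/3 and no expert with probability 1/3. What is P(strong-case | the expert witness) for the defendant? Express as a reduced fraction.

P(the expert witness) = (3/5)·1 + (2/5)·(2/3) = 13/15.
By Bayes' rule, P(strong-case | the expert witness) = (3/5) / (13/15) = 9/13.

9/13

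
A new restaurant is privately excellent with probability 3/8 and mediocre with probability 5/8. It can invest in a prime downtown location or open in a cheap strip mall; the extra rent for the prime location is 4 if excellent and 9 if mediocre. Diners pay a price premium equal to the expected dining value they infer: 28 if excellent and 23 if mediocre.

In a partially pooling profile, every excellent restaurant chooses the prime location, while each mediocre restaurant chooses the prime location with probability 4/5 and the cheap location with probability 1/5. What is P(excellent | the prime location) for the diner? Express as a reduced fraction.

3/7

P(the prime location) = (3/8)·1 + (5/8)·(4/5) = 7/8.
By Bayes' rule, P(excellent | the prime location) = (3/8) / (7/8) = 3/7.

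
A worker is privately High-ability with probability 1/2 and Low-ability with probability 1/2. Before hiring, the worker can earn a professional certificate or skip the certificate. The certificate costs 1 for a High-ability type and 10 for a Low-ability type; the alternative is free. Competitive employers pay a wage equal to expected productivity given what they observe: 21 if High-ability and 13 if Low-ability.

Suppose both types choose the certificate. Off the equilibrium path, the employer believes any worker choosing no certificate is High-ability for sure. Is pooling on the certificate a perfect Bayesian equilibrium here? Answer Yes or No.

On path, the employer holds the prior and pays 1/2·21 + 1/2·13 = 17. Off path (no certificate), believing High-ability, it pays 21.
High-ability: the certificate nets 17 − 1 = 16; no certificate nets 21. High-ability would deviate.
Low-ability: the certificate nets 17 − 10 = 7; no certificate nets 21. Low-ability would deviate.
A type deviates, so pooling fails.

No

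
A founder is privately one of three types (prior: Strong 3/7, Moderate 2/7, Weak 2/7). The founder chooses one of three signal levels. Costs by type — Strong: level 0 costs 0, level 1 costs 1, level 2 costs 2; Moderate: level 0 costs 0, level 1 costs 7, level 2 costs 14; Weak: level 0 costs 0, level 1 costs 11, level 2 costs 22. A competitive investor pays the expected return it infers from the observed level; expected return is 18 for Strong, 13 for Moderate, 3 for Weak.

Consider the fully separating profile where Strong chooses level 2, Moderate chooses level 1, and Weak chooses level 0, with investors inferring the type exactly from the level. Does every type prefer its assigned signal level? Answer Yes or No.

Yes

Separating valuations: level 2 → 18, level 1 → 13, level 0 → 3.
Strong (assigned level 2): level 0: 3 − 0 = 3; level 1: 13 − 1 = 12; level 2: 18 − 2 = 16. Strong stays.
Moderate (assigned level 1): level 0: 3 − 0 = 3; level 1: 13 − 7 = 6; level 2: 18 − 14 = 4. Moderate stays.
Weak (assigned level 0): level 0: 3 − 0 = 3; level 1: 13 − 11 = 2; level 2: 18 − 22 = -4. Weak stays.
Every type prefers its assigned level; separation holds.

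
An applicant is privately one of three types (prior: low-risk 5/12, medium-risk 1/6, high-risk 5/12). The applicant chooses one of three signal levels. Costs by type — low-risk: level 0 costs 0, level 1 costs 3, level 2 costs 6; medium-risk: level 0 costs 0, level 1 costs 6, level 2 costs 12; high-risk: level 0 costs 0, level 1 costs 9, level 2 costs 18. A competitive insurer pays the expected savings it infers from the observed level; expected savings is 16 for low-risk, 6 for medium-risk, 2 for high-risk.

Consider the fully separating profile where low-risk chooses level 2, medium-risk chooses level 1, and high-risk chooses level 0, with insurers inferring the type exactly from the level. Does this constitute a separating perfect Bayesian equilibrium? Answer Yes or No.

No

Separating rebates: level 2 → 16, level 1 → 6, level 0 → 2.
low-risk (assigned level 2): level 0: 2 − 0 = 2; level 1: 6 − 3 = 3; level 2: 16 − 6 = 10. low-risk stays.
medium-risk (assigned level 1): level 0: 2 − 0 = 2; level 1: 6 − 6 = 0; level 2: 16 − 12 = 4. medium-risk prefers level 2.
high-risk (assigned level 0): level 0: 2 − 0 = 2; level 1: 6 − 9 = -3; level 2: 16 − 18 = -2. high-risk stays.
At least one type deviates; the separating profile fails.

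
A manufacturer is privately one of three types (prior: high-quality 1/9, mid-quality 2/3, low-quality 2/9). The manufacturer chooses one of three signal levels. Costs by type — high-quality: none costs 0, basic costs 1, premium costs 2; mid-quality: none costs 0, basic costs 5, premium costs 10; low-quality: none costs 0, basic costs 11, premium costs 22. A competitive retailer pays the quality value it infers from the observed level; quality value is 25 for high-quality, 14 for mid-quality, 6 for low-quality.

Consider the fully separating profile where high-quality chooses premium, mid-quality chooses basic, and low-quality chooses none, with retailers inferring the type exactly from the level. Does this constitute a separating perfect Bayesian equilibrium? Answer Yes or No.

No

Separating prices: premium → 25, basic → 14, none → 6.
high-quality (assigned premium): none: 6 − 0 = 6; basic: 14 − 1 = 13; premium: 25 − 2 = 23. high-quality stays.
mid-quality (assigned basic): none: 6 − 0 = 6; basic: 14 − 5 = 9; premium: 25 − 10 = 15. mid-quality prefers premium.
low-quality (assigned none): none: 6 − 0 = 6; basic: 14 − 11 = 3; premium: 25 − 22 = 3. low-quality stays.
At least one type deviates; the separating profile fails.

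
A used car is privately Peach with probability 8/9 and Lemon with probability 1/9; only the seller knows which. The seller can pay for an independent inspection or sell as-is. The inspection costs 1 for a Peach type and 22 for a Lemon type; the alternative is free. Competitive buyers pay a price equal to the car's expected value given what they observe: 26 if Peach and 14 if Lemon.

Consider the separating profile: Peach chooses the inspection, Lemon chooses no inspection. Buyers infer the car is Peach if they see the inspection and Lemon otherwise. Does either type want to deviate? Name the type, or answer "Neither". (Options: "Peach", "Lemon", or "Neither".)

The inspection pays 26; no inspection pays 14.
Peach: assigned the inspection, nets 26 − 1 = 25; deviating to no inspection nets 14.
Lemon: assigned no inspection, nets 14; deviating to the inspection nets 26 − 22 = 4.
Both types strictly prefer their assigned action; no profitable deviation.

Neither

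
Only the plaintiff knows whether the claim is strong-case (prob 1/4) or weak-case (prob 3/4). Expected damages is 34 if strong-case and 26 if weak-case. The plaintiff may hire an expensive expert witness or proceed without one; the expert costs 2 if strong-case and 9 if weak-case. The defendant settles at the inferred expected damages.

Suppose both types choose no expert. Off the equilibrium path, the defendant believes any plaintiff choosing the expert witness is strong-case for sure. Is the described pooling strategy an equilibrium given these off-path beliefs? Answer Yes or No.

No

On path, the defendant holds the prior and pays 1/4·34 + 3/4·26 = 28. Off path (the expert witness), believing strong-case, it pays 34.
strong-case: no expert nets 28; the expert witness nets 34 − 2 = 32. strong-case would deviate.
weak-case: no expert nets 28; the expert witness nets 34 − 9 = 25. weak-case stays.
A type deviates, so pooling fails.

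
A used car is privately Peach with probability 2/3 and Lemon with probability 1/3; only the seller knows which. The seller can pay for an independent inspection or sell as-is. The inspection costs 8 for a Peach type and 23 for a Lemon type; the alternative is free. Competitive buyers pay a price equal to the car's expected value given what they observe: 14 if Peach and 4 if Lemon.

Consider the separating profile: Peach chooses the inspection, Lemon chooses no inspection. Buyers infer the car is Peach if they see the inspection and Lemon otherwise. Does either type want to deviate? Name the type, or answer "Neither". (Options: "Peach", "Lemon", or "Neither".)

The inspection pays 14; no inspection pays 4.
Peach: assigned the inspection, nets 14 − 8 = 6; deviating to no inspection nets 4.
Lemon: assigned no inspection, nets 4; deviating to the inspection nets 14 − 23 = -9.
Both types strictly prefer their assigned action; no profitable deviation.

Neither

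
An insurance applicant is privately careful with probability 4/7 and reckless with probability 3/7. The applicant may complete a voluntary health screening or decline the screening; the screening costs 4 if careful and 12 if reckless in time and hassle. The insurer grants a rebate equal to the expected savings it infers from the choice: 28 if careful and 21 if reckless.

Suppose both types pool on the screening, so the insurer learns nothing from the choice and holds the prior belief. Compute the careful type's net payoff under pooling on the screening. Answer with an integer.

21

Pooled rebate = 4/7·28 + 3/7·21 = 25.
careful pays cost 4 for the screening, so net payoff = 25 − 4 = 21.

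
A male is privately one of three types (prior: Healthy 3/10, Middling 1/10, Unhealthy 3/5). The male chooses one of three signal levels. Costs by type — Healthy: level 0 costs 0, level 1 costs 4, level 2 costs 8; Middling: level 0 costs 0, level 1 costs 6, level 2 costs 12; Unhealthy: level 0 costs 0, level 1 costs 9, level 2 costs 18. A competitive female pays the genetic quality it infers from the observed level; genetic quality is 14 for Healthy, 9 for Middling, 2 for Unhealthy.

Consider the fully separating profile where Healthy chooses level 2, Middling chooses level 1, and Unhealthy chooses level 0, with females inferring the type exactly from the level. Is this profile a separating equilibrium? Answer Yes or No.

Yes

Separating mating payoffs: level 2 → 14, level 1 → 9, level 0 → 2.
Healthy (assigned level 2): level 0: 2 − 0 = 2; level 1: 9 − 4 = 5; level 2: 14 − 8 = 6. Healthy stays.
Middling (assigned level 1): level 0: 2 − 0 = 2; level 1: 9 − 6 = 3; level 2: 14 − 12 = 2. Middling stays.
Unhealthy (assigned level 0): level 0: 2 − 0 = 2; level 1: 9 − 9 = 0; level 2: 14 − 18 = -4. Unhealthy stays.
Every type prefers its assigned level; separation holds.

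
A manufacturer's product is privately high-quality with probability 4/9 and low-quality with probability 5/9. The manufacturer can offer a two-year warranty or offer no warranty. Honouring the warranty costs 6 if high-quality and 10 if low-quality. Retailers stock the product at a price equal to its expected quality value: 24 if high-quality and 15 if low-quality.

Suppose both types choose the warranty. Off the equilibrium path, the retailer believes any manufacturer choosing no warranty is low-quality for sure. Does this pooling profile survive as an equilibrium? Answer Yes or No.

No

On path, the retailer holds the prior and pays 4/9·24 + 5/9·15 = 19. Off path (no warranty), believing low-quality, it pays 15.
high-quality: the warranty nets 19 − 6 = 13; no warranty nets 15. high-quality would deviate.
low-quality: the warranty nets 19 − 10 = 9; no warranty nets 15. low-quality would deviate.
A type deviates, so pooling fails.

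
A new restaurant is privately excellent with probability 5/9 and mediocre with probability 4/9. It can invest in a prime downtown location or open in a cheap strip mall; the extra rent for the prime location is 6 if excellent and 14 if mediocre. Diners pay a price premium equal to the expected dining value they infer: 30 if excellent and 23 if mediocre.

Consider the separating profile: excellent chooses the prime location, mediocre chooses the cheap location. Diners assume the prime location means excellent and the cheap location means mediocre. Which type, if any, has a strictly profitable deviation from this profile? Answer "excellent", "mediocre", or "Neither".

Neither

The prime location pays 30; the cheap location pays 23.
excellent: assigned the prime location, nets 30 − 6 = 24; deviating to the cheap location nets 23.
mediocre: assigned the cheap location, nets 23; deviating to the prime location nets 30 − 14 = 16.
Both types strictly prefer their assigned action; no profitable deviation.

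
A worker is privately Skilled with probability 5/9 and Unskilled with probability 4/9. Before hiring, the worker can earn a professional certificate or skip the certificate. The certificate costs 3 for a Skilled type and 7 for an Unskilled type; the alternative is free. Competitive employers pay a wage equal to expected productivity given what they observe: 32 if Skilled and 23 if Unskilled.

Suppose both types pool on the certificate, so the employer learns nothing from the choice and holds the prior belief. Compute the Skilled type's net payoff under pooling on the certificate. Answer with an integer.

25

Pooled wage = 5/9·32 + 4/9·23 = 28.
Skilled pays cost 3 for the certificate, so net payoff = 28 − 3 = 25.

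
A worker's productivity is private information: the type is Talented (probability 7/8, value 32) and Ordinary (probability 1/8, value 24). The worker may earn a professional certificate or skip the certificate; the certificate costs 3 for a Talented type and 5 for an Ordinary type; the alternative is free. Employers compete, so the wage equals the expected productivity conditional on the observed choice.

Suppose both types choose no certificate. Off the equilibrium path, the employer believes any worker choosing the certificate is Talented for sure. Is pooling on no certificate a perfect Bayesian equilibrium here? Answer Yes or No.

On path, the employer holds the prior and pays 7/8·32 + 1/8·24 = 31. Off path (the certificate), believing Talented, it pays 32.
Talented: no certificate nets 31; the certificate nets 32 − 3 = 29. Talented stays.
Ordinary: no certificate nets 31; the certificate nets 32 − 5 = 27. Ordinary stays.
No type deviates, so pooling is sustained.

Yes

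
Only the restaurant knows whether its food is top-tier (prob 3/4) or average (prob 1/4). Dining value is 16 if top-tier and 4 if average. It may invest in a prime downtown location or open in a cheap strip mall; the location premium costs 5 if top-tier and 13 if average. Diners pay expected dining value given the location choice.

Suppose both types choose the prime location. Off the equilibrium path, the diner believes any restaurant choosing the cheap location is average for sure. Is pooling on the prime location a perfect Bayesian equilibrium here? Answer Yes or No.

On path, the diner holds the prior and pays 3/4·16 + 1/4·4 = 13. Off path (the cheap location), believing average, it pays 4.
top-tier: the prime location nets 13 − 5 = 8; the cheap location nets 4. top-tier stays.
average: the prime location nets 13 − 13 = 0; the cheap location nets 4. average would deviate.
A type deviates, so pooling fails.

No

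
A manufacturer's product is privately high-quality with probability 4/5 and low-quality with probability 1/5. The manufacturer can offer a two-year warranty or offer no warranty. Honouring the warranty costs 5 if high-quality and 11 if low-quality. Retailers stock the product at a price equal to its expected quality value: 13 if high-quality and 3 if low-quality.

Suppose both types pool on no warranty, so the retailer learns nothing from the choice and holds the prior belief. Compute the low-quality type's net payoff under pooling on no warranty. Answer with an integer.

11

Pooled price = 4/5·13 + 1/5·3 = 11.
low-quality pays no cost for no warranty, so net payoff = 11.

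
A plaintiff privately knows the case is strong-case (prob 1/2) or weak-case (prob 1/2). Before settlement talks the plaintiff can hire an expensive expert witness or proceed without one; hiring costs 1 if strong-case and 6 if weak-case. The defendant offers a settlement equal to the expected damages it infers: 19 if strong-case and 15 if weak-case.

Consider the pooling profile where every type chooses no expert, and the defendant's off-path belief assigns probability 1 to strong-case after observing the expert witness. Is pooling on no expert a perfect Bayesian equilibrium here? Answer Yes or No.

No

On path, the defendant holds the prior and pays 1/2·19 + 1/2·15 = 17. Off path (the expert witness), believing strong-case, it pays 19.
strong-case: no expert nets 17; the expert witness nets 19 − 1 = 18. strong-case would deviate.
weak-case: no expert nets 17; the expert witness nets 19 − 6 = 13. weak-case stays.
A type deviates, so pooling fails.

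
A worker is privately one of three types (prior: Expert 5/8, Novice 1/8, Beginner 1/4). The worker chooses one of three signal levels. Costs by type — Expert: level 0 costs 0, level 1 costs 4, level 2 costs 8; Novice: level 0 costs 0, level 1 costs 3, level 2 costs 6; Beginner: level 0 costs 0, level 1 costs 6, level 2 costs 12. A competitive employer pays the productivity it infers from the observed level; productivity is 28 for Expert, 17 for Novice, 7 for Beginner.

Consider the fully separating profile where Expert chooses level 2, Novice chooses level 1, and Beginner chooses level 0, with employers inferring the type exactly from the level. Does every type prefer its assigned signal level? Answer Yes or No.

Separating wages: level 2 → 28, level 1 → 17, level 0 → 7.
Expert (assigned level 2): level 0: 7 − 0 = 7; level 1: 17 − 4 = 13; level 2: 28 − 8 = 20. Expert stays.
Novice (assigned level 1): level 0: 7 − 0 = 7; level 1: 17 − 3 = 14; level 2: 28 − 6 = 22. Novice prefers level 2.
Beginner (assigned level 0): level 0: 7 − 0 = 7; level 1: 17 − 6 = 11; level 2: 28 − 12 = 16. Beginner prefers level 2.
At least one type deviates; the separating profile fails.

No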